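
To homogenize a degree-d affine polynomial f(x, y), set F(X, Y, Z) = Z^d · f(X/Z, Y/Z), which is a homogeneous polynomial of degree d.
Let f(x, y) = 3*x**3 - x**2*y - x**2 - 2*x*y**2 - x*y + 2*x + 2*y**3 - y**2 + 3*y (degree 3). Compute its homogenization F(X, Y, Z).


F(X, Y, Z) = 3*X**3 - X**2*Y - X**2*Z - 2*X*Y**2 - X*Y*Z + 2*X*Z**2 + 2*Y**3 - Y**2*Z + 3*Y*Z**2

deg(f) = 3.
Substitute x = X/Z, y = Y/Z into f, then multiply by Z^3.
  monomial 3·x^3·y^0 ↦ 3·X^3·Y^0·Z^0.
  monomial -1·x^2·y^1 ↦ -1·X^2·Y^1·Z^0.
  monomial -1·x^2·y^0 ↦ -1·X^2·Y^0·Z^1.
  monomial -2·x^1·y^2 ↦ -2·X^1·Y^2·Z^0.
  monomial -1·x^1·y^1 ↦ -1·X^1·Y^1·Z^1.
  monomial 2·x^1·y^0 ↦ 2·X^1·Y^0·Z^2.
  monomial 2·x^0·y^3 ↦ 2·X^0·Y^3·Z^0.
  monomial -1·x^0·y^2 ↦ -1·X^0·Y^2·Z^1.
  monomial 3·x^0·y^1 ↦ 3·X^0·Y^1·Z^2.
Collecting: F(X, Y, Z) = 3*X**3 - X**2*Y - X**2*Z - 2*X*Y**2 - X*Y*Z + 2*X*Z**2 + 2*Y**3 - Y**2*Z + 3*Y*Z**2.


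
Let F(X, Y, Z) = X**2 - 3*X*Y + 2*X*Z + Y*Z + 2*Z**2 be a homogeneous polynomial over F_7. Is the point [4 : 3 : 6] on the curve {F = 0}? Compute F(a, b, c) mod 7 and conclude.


F(4,3,6) ≡ 6 (mod 7); P is NOT on the curve.

Evaluate F(4, 3, 6) term-by-term (mod 7).
  X**2 ↦ 1·16·1·1 = 16
  -3*X*Y ↦ -3·4·3·1 = -36
  2*X*Z ↦ 2·4·1·6 = 48
  Y*Z ↦ 1·1·3·6 = 18
  2*Z**2 ↦ 2·1·1·36 = 72
Sum: F(4, 3, 6) = (16) + (-36) + (48) + (18) + (72) = 118.
Reducing mod 7: 118 ≡ 6 (mod 7).
Since F(a, b, c) ≡ 6 ≠ 0 (mod 7), P does NOT lie on the curve.


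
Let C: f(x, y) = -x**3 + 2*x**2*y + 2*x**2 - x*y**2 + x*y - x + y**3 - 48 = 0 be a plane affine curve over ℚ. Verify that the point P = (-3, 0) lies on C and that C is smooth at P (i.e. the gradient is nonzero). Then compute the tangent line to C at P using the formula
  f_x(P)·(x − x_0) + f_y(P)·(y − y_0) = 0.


Tangent line at P: -40*x + 15*y - 120 = 0.

Step 1: f(-3, 0) = 0, so P lies on C.
Step 2: partial derivatives
  f_x(x, y) = -3*x**2 + 4*x*y + 4*x - y**2 + y - 1, f_y(x, y) = 2*x**2 - 2*x*y + x + 3*y**2.
  f_x(P) = -40, f_y(P) = 15 (gradient nonzero, so P is smooth).
Step 3: tangent line at P: -40·(x − -3) + 15·(y − 0) = 0.
Expanding: -40*x + 15*y - 120 = 0.


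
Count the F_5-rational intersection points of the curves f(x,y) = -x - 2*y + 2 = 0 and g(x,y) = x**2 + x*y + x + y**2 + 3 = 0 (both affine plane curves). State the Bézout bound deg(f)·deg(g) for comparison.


Common zeros: {(3, 2), (4, 4)}; count = 2; Bézout bound = 2.

deg(f) = 1, deg(g) = 2, so Bézout bound = 2.
Scan x ∈ F_5. For each x, list the y ∈ F_5 with f(x, y) ≡ 0 and those with g(x, y) ≡ 0 (mod 5); the common zeros in that column are the intersection.
  x = 0: f ≡ 0 at y ∈ {1}; g ≡ 0 at y ∈ ∅; common: ∅.
  x = 1: f ≡ 0 at y ∈ {3}; g ≡ 0 at y ∈ {0, 4}; common: ∅.
  x = 2: f ≡ 0 at y ∈ {0}; g ≡ 0 at y ∈ ∅; common: ∅.
  x = 3: f ≡ 0 at y ∈ {2}; g ≡ 0 at y ∈ {0, 2}; common: {2}.
  x = 4: f ≡ 0 at y ∈ {4}; g ≡ 0 at y ∈ {2, 4}; common: {4}.
Collecting: common zeros = {(3, 2), (4, 4)}, so the count is 2.
Comparison with the Bézout bound: 2 ≤ 2 = deg(f)·deg(g), as expected for curves with no common component (the bound is attained).


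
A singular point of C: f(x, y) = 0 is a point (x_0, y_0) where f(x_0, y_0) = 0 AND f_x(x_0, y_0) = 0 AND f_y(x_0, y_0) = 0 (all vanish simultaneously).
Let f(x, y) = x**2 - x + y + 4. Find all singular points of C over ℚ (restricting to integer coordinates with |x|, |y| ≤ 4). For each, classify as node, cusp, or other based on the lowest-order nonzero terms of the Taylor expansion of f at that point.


No singular points in the scanned grid; C is smooth there.

Compute partial derivatives:
  f_x = 2*x - 1.
  f_y = 1.
f_y = 1 is a nonzero constant, so f_y never vanishes: no point (x, y) can satisfy f = f_x = f_y = 0. In particular no (x, y) ∈ {−4, ..., 4}² is singular; the curve is smooth.


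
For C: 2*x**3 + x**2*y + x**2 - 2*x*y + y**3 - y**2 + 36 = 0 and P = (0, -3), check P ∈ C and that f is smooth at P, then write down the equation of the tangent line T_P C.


Tangent line at P: 6*x + 33*y + 99 = 0.

Step 1: f(0, -3) = 0, so P lies on C.
Step 2: partial derivatives
  f_x(x, y) = 6*x**2 + 2*x*y + 2*x - 2*y, f_y(x, y) = x**2 - 2*x + 3*y**2 - 2*y.
  f_x(P) = 6, f_y(P) = 33 (gradient nonzero, so P is smooth).
Step 3: tangent line at P: 6·(x − 0) + 33·(y − -3) = 0.
Expanding: 6*x + 33*y + 99 = 0.


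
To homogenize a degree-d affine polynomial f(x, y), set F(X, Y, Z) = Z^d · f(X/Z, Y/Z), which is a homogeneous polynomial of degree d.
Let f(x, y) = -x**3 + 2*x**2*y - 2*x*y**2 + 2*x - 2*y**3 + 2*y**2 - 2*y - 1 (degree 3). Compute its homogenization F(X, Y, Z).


F(X, Y, Z) = -X**3 + 2*X**2*Y - 2*X*Y**2 + 2*X*Z**2 - 2*Y**3 + 2*Y**2*Z - 2*Y*Z**2 - Z**3

deg(f) = 3.
Substitute x = X/Z, y = Y/Z into f, then multiply by Z^3.
  monomial -1·x^3·y^0 ↦ -1·X^3·Y^0·Z^0.
  monomial 2·x^2·y^1 ↦ 2·X^2·Y^1·Z^0.
  monomial -2·x^1·y^2 ↦ -2·X^1·Y^2·Z^0.
  monomial 2·x^1·y^0 ↦ 2·X^1·Y^0·Z^2.
  monomial -2·x^0·y^3 ↦ -2·X^0·Y^3·Z^0.
  monomial 2·x^0·y^2 ↦ 2·X^0·Y^2·Z^1.
  monomial -2·x^0·y^1 ↦ -2·X^0·Y^1·Z^2.
  monomial -1·x^0·y^0 ↦ -1·X^0·Y^0·Z^3.
Collecting: F(X, Y, Z) = -X**3 + 2*X**2*Y - 2*X*Y**2 + 2*X*Z**2 - 2*Y**3 + 2*Y**2*Z - 2*Y*Z**2 - Z**3.


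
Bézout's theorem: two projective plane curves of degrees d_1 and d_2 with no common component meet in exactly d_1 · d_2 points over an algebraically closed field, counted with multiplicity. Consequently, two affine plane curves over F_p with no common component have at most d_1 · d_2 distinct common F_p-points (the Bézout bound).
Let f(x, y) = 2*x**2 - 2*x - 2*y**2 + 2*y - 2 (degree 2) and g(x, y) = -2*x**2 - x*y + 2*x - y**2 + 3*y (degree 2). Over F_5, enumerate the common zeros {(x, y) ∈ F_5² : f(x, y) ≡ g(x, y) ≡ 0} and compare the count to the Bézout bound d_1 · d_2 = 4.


Common zeros: {(2, 3)}; count = 1; Bézout bound = 4.

deg(f) = 2, deg(g) = 2, so Bézout bound = 4.
Scan x ∈ F_5. For each x, list the y ∈ F_5 with f(x, y) ≡ 0 and those with g(x, y) ≡ 0 (mod 5); the common zeros in that column are the intersection.
  x = 0: f ≡ 0 at y ∈ ∅; g ≡ 0 at y ∈ {0, 3}; common: ∅.
  x = 1: f ≡ 0 at y ∈ ∅; g ≡ 0 at y ∈ {0, 2}; common: ∅.
  x = 2: f ≡ 0 at y ∈ {3}; g ≡ 0 at y ∈ {3}; common: {3}.
  x = 3: f ≡ 0 at y ∈ {0, 1}; g ≡ 0 at y ∈ ∅; common: ∅.
  x = 4: f ≡ 0 at y ∈ {3}; g ≡ 0 at y ∈ {2}; common: ∅.
Collecting: common zeros = {(2, 3)}, so the count is 1.
Comparison with the Bézout bound: 1 ≤ 4 = deg(f)·deg(g), as expected for curves with no common component (the affine F_5-count falls short of the bound because intersections may lie at infinity, over extension fields, or carry multiplicity).


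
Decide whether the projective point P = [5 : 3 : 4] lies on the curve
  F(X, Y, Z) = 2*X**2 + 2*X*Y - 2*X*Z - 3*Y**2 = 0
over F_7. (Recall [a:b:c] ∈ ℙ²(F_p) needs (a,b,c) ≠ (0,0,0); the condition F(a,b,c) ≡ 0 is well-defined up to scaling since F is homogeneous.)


F(5,3,4) ≡ 6 (mod 7); P is NOT on the curve.

Evaluate F(5, 3, 4) term-by-term (mod 7).
  2*X**2 ↦ 2·25·1·1 = 50
  2*X*Y ↦ 2·5·3·1 = 30
  -2*X*Z ↦ -2·5·1·4 = -40
  -3*Y**2 ↦ -3·1·9·1 = -27
Sum: F(5, 3, 4) = (50) + (30) + (-40) + (-27) = 13.
Reducing mod 7: 13 ≡ 6 (mod 7).
Since F(a, b, c) ≡ 6 ≠ 0 (mod 7), P does NOT lie on the curve.


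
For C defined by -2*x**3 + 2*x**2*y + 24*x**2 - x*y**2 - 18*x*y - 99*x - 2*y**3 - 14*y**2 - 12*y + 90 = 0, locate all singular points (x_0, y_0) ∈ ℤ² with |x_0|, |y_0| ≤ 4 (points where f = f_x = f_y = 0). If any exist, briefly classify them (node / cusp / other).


Singular points: {(3, -3)}; classification: cusp.

Compute partial derivatives:
  f_x = -6*x**2 + 4*x*y + 48*x - y**2 - 18*y - 99.
  f_y = 2*x**2 - 2*x*y - 18*x - 6*y**2 - 28*y - 12.
Scan x_0 ∈ {−4, ..., 4}. For each x_0, f_y(x_0, y) is a polynomial in y; find its integer roots y ∈ {−4, ..., 4}, then test f_x and f at those candidates.
  x = -4: f_y(-4, y) = -6*y**2 - 20*y + 92; no integer root y with |y| ≤ 4.
  x = -3: f_y(-3, y) = -6*y**2 - 22*y + 60; no integer root y with |y| ≤ 4.
  x = -2: f_y(-2, y) = -6*y**2 - 24*y + 32; no integer root y with |y| ≤ 4.
  x = -1: f_y(-1, y) = -6*y**2 - 26*y + 8; no integer root y with |y| ≤ 4.
  x = 0: f_y(0, y) = -6*y**2 - 28*y - 12; no integer root y with |y| ≤ 4.
  x = 1: f_y(1, y) = -6*y**2 - 30*y - 28; no integer root y with |y| ≤ 4.
  x = 2: f_y(2, y) = -6*y**2 - 32*y - 40; vanishes at y ∈ {-2}. (2, -2): f_x = -11 ≠ 0.
  x = 3: f_y(3, y) = -6*y**2 - 34*y - 48; vanishes at y ∈ {-3}. (3, -3): f_x = 0, f = 0 — SINGULAR.
  x = 4: f_y(4, y) = -6*y**2 - 36*y - 52; no integer root y with |y| ≤ 4.
Only singular point on the grid: (3, -3).
Classify: substitute x = 3 + u, y = -3 + v and expand: f = -2*u**3 + 2*u**2*v - u*v**2 - 2*v**3 + v**2.
No constant or linear terms (consistent with a singular point). Quadratic part: v**2. Cubic part: -2*u**3 + 2*u**2*v - u*v**2 - 2*v**3.
The quadratic part v**2 is a perfect square, so there is a single (double) tangent line v = 0, i.e. y = -3. Restricting the cubic part to that line (v = 0) leaves -2*u**3 ≠ 0, so f is not divisible by v and the branch is v² ≈ 2*u**3 to lowest order — this is a cusp.
Classification: cusp.


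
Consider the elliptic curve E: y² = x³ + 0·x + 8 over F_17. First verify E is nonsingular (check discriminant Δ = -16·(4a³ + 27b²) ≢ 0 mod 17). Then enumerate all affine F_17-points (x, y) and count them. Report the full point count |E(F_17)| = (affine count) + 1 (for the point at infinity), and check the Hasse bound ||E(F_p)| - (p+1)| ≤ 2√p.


Affine points = {(0, 5), (0, 12), (1, 3), (1, 14), (2, 4), (2, 13), (3, 1), (3, 16), (4, 2), (4, 15), (11, 8), (11, 9), (12, 6), (12, 11), (14, 7), (14, 10), (15, 0)}; affine count = 17; |E(F_17)| = 18.

Discriminant check: Δ ∝ 4a³ + 27b² = 4·0³ + 27·8² = 4·0 + 27·64 ≡ 11 (mod 17). Nonzero ⇒ E is nonsingular.
For each x ∈ F_17, compute rhs = x³ + 0·x + 8 mod 17, then count y ∈ F_17 with y² ≡ rhs.
  x = 0: rhs = 8, matching y values: 5, 12 (2 points).
  x = 1: rhs = 9, matching y values: 3, 14 (2 points).
  x = 2: rhs = 16, matching y values: 4, 13 (2 points).
  x = 3: rhs = 1, matching y values: 1, 16 (2 points).
  x = 4: rhs = 4, matching y values: 2, 15 (2 points).
  x = 5: rhs = 14, matching y values: none (0 points).
  x = 6: rhs = 3, matching y values: none (0 points).
  x = 7: rhs = 11, matching y values: none (0 points).
  x = 8: rhs = 10, matching y values: none (0 points).
  x = 9: rhs = 6, matching y values: none (0 points).
  x = 10: rhs = 5, matching y values: none (0 points).
  x = 11: rhs = 13, matching y values: 8, 9 (2 points).
  x = 12: rhs = 2, matching y values: 6, 11 (2 points).
  x = 13: rhs = 12, matching y values: none (0 points).
  x = 14: rhs = 15, matching y values: 7, 10 (2 points).
  x = 15: rhs = 0, matching y values: 0 (1 points).
  x = 16: rhs = 7, matching y values: none (0 points).
Total affine count: 17.
Full point count |E(F_17)| = 17 + 1 = 18.
Hasse bound: |18 − (17+1)| = |0| = 0 ≤ 2√17 ≈ 8.2462 ✓.


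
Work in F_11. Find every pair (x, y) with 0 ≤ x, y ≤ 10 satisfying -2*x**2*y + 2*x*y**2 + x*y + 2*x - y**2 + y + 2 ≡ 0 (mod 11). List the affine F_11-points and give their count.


Affine F_11-points: {(0, 2), (0, 10), (3, 2), (3, 3), (4, 8), (4, 10), (6, 8), (10, 0), (10, 3)}; count = 9.

For each of the 121 pairs (x, y) ∈ F_11², evaluate f(x, y) mod 11. Record the zeros.
  x = 0: [0↦2, 1↦2, 2↦0, 3↦7, 4↦1, 5↦4, 6↦5, 7↦4, 8↦1, 9↦7, 10↦0]  zeros at y ∈ {2, 10}
  x = 1: [0↦4, 1↦5, 2↦8, 3↦2, 4↦9, 5↦7, 6↦7, 7↦9, 8↦2, 9↦8, 10↦5]  zeros at y ∈ ∅
  x = 2: [0↦6, 1↦4, 2↦8, 3↦7, 4↦1, 5↦1, 6↦7, 7↦8, 8↦4, 9↦6, 10↦3]  zeros at y ∈ ∅
  x = 3: [0↦8, 1↦10, 2↦0, 3↦0, 4↦10, 5↦8, 6↦5, 7↦1, 8↦7, 9↦1, 10↦5]  zeros at y ∈ {2, 3}
  x = 4: [0↦10, 1↦1, 2↦6, 3↦3, 4↦3, 5↦6, 6↦1, 7↦10, 8↦0, 9↦4, 10↦0]  zeros at y ∈ {8, 10}
  x = 5: [0↦1, 1↦10, 2↦4, 3↦5, 4↦2, 5↦6, 6↦6, 7↦2, 8↦5, 9↦4, 10↦10]  zeros at y ∈ ∅
  x = 6: [0↦3, 1↦4, 2↦5, 3↦6, 4↦7, 5↦8, 6↦9, 7↦10, 8↦0, 9↦1, 10↦2]  zeros at y ∈ {8}
  x = 7: [0↦5, 1↦5, 2↦9, 3↦6, 4↦7, 5↦1, 6↦10, 7↦1, 8↦7, 9↦6, 10↦9]  zeros at y ∈ ∅
  x = 8: [0↦7, 1↦2, 2↦5, 3↦5, 4↦2, 5↦7, 6↦9, 7↦8, 8↦4, 9↦8, 10↦9]  zeros at y ∈ ∅
  x = 9: [0↦9, 1↦6, 2↦4, 3↦3, 4↦3, 5↦4, 6↦6, 7↦9, 8↦2, 9↦7, 10↦2]  zeros at y ∈ ∅
  x = 10: [0↦0, 1↦6, 2↦6, 3↦0, 4↦10, 5↦3, 6↦1, 7↦4, 8↦1, 9↦3, 10↦10]  zeros at y ∈ {0, 3}
Collecting zeros: affine points = {(0, 2), (0, 10), (3, 2), (3, 3), (4, 8), (4, 10), (6, 8), (10, 0), (10, 3)}.
Total count |C(F_11)_aff| = 9.


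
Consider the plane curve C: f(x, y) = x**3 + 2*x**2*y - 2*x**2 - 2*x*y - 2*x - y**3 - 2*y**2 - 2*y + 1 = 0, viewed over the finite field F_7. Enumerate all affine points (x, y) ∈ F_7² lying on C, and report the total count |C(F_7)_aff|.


Affine F_7-points: {(1, 1), (2, 3), (2, 4), (2, 5), (3, 6), (5, 2), (6, 0)}; count = 7.

For each of the 49 pairs (x, y) ∈ F_7², evaluate f(x, y) mod 7. Record the zeros.
  x = 0: [0↦1, 1↦3, 2↦2, 3↦6, 4↦2, 5↦5, 6↦2]  zeros at y ∈ ∅
  x = 1: [0↦5, 1↦0, 2↦6, 3↦3, 4↦6, 5↦2, 6↦6]  zeros at y ∈ {1}
  x = 2: [0↦4, 1↦3, 2↦6, 3↦0, 4↦0, 5↦0, 6↦1]  zeros at y ∈ {3, 4, 5}
  x = 3: [0↦4, 1↦4, 2↦1, 3↦3, 4↦4, 5↦5, 6↦0]  zeros at y ∈ {6}
  x = 4: [0↦4, 1↦2, 2↦4, 3↦4, 4↦3, 5↦2, 6↦2]  zeros at y ∈ ∅
  x = 5: [0↦3, 1↦3, 2↦0, 3↦2, 4↦3, 5↦4, 6↦6]  zeros at y ∈ {2}
  x = 6: [0↦0, 1↦6, 2↦2, 3↦3, 4↦3, 5↦3, 6↦4]  zeros at y ∈ {0}
Collecting zeros: affine points = {(1, 1), (2, 3), (2, 4), (2, 5), (3, 6), (5, 2), (6, 0)}.
Total count |C(F_7)_aff| = 7.


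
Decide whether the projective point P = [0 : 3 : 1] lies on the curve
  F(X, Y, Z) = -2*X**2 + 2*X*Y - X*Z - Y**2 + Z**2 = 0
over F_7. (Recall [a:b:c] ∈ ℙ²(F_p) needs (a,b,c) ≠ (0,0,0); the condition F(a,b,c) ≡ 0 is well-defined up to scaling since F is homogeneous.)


F(0,3,1) ≡ 6 (mod 7); P is NOT on the curve.

Evaluate F(0, 3, 1) term-by-term (mod 7).
  -2*X**2 ↦ -2·0·1·1 = 0
  2*X*Y ↦ 2·0·3·1 = 0
  -X*Z ↦ -1·0·1·1 = 0
  -Y**2 ↦ -1·1·9·1 = -9
  Z**2 ↦ 1·1·1·1 = 1
Sum: F(0, 3, 1) = (0) + (0) + (0) + (-9) + (1) = -8.
Reducing mod 7: -8 ≡ 6 (mod 7).
Since F(a, b, c) ≡ 6 ≠ 0 (mod 7), P does NOT lie on the curve.


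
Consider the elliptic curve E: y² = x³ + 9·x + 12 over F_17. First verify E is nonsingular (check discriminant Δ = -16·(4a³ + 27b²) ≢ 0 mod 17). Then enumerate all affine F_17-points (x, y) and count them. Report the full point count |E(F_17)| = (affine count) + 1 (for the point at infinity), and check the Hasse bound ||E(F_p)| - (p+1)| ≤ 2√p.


Affine points = {(2, 2), (2, 15), (3, 7), (3, 10), (8, 1), (8, 16), (14, 3), (14, 14), (16, 6), (16, 11)}; affine count = 10; |E(F_17)| = 11.

Discriminant check: Δ ∝ 4a³ + 27b² = 4·9³ + 27·12² = 4·729 + 27·144 ≡ 4 (mod 17). Nonzero ⇒ E is nonsingular.
For each x ∈ F_17, compute rhs = x³ + 9·x + 12 mod 17, then count y ∈ F_17 with y² ≡ rhs.
  x = 0: rhs = 12, matching y values: none (0 points).
  x = 1: rhs = 5, matching y values: none (0 points).
  x = 2: rhs = 4, matching y values: 2, 15 (2 points).
  x = 3: rhs = 15, matching y values: 7, 10 (2 points).
  x = 4: rhs = 10, matching y values: none (0 points).
  x = 5: rhs = 12, matching y values: none (0 points).
  x = 6: rhs = 10, matching y values: none (0 points).
  x = 7: rhs = 10, matching y values: none (0 points).
  x = 8: rhs = 1, matching y values: 1, 16 (2 points).
  x = 9: rhs = 6, matching y values: none (0 points).
  x = 10: rhs = 14, matching y values: none (0 points).
  x = 11: rhs = 14, matching y values: none (0 points).
  x = 12: rhs = 12, matching y values: none (0 points).
  x = 13: rhs = 14, matching y values: none (0 points).
  x = 14: rhs = 9, matching y values: 3, 14 (2 points).
  x = 15: rhs = 3, matching y values: none (0 points).
  x = 16: rhs = 2, matching y values: 6, 11 (2 points).
Total affine count: 10.
Full point count |E(F_17)| = 10 + 1 = 11.
Hasse bound: |11 − (17+1)| = |-7| = 7 ≤ 2√17 ≈ 8.2462 ✓.


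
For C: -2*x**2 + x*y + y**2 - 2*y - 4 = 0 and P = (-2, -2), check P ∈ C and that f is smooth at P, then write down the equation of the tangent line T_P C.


Tangent line at P: 6*x - 8*y - 4 = 0.

Step 1: f(-2, -2) = 0, so P lies on C.
Step 2: partial derivatives
  f_x(x, y) = -4*x + y, f_y(x, y) = x + 2*y - 2.
  f_x(P) = 6, f_y(P) = -8 (gradient nonzero, so P is smooth).
Step 3: tangent line at P: 6·(x − -2) + -8·(y − -2) = 0.
Expanding: 6*x - 8*y - 4 = 0.


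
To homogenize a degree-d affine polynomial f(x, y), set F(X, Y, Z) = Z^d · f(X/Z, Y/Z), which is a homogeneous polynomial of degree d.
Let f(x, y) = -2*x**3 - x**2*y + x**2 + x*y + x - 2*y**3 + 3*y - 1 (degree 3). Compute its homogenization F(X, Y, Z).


F(X, Y, Z) = -2*X**3 - X**2*Y + X**2*Z + X*Y*Z + X*Z**2 - 2*Y**3 + 3*Y*Z**2 - Z**3

deg(f) = 3.
Substitute x = X/Z, y = Y/Z into f, then multiply by Z^3.
  monomial -2·x^3·y^0 ↦ -2·X^3·Y^0·Z^0.
  monomial -1·x^2·y^1 ↦ -1·X^2·Y^1·Z^0.
  monomial 1·x^2·y^0 ↦ 1·X^2·Y^0·Z^1.
  monomial 1·x^1·y^1 ↦ 1·X^1·Y^1·Z^1.
  monomial 1·x^1·y^0 ↦ 1·X^1·Y^0·Z^2.
  monomial -2·x^0·y^3 ↦ -2·X^0·Y^3·Z^0.
  monomial 3·x^0·y^1 ↦ 3·X^0·Y^1·Z^2.
  monomial -1·x^0·y^0 ↦ -1·X^0·Y^0·Z^3.
Collecting: F(X, Y, Z) = -2*X**3 - X**2*Y + X**2*Z + X*Y*Z + X*Z**2 - 2*Y**3 + 3*Y*Z**2 - Z**3.


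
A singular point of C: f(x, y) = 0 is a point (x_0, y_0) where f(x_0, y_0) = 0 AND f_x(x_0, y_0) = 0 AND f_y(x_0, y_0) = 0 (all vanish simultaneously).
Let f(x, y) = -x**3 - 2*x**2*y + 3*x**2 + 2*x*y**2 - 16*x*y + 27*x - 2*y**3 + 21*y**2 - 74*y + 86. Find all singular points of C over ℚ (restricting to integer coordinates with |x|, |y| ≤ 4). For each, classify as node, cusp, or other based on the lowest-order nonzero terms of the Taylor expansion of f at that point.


Singular points: {(-1, 3)}; classification: cusp.

Compute partial derivatives:
  f_x = -3*x**2 - 4*x*y + 6*x + 2*y**2 - 16*y + 27.
  f_y = -2*x**2 + 4*x*y - 16*x - 6*y**2 + 42*y - 74.
Scan x_0 ∈ {−4, ..., 4}. For each x_0, f_y(x_0, y) is a polynomial in y; find its integer roots y ∈ {−4, ..., 4}, then test f_x and f at those candidates.
  x = -4: f_y(-4, y) = -6*y**2 + 26*y - 42; no integer root y with |y| ≤ 4.
  x = -3: f_y(-3, y) = -6*y**2 + 30*y - 44; no integer root y with |y| ≤ 4.
  x = -2: f_y(-2, y) = -6*y**2 + 34*y - 50; no integer root y with |y| ≤ 4.
  x = -1: f_y(-1, y) = -6*y**2 + 38*y - 60; vanishes at y ∈ {3}. (-1, 3): f_x = 0, f = 0 — SINGULAR.
  x = 0: f_y(0, y) = -6*y**2 + 42*y - 74; no integer root y with |y| ≤ 4.
  x = 1: f_y(1, y) = -6*y**2 + 46*y - 92; no integer root y with |y| ≤ 4.
  x = 2: f_y(2, y) = -6*y**2 + 50*y - 114; no integer root y with |y| ≤ 4.
  x = 3: f_y(3, y) = -6*y**2 + 54*y - 140; no integer root y with |y| ≤ 4.
  x = 4: f_y(4, y) = -6*y**2 + 58*y - 170; no integer root y with |y| ≤ 4.
Only singular point on the grid: (-1, 3).
Classify: substitute x = -1 + u, y = 3 + v and expand: f = -u**3 - 2*u**2*v + 2*u*v**2 - 2*v**3 + v**2.
No constant or linear terms (consistent with a singular point). Quadratic part: v**2. Cubic part: -u**3 - 2*u**2*v + 2*u*v**2 - 2*v**3.
The quadratic part v**2 is a perfect square, so there is a single (double) tangent line v = 0, i.e. y = 3. Restricting the cubic part to that line (v = 0) leaves -u**3 ≠ 0, so f is not divisible by v and the branch is v² ≈ u**3 to lowest order — this is a cusp.
Classification: cusp.


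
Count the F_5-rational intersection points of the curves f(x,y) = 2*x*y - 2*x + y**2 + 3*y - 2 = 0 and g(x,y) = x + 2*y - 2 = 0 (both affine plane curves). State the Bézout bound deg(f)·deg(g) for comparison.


Common zeros: {(1, 3), (4, 4)}; count = 2; Bézout bound = 2.

deg(f) = 2, deg(g) = 1, so Bézout bound = 2.
Scan x ∈ F_5. For each x, list the y ∈ F_5 with f(x, y) ≡ 0 and those with g(x, y) ≡ 0 (mod 5); the common zeros in that column are the intersection.
  x = 0: f ≡ 0 at y ∈ ∅; g ≡ 0 at y ∈ {1}; common: ∅.
  x = 1: f ≡ 0 at y ∈ {2, 3}; g ≡ 0 at y ∈ {3}; common: {3}.
  x = 2: f ≡ 0 at y ∈ ∅; g ≡ 0 at y ∈ {0}; common: ∅.
  x = 3: f ≡ 0 at y ∈ ∅; g ≡ 0 at y ∈ {2}; common: ∅.
  x = 4: f ≡ 0 at y ∈ {0, 4}; g ≡ 0 at y ∈ {4}; common: {4}.
Collecting: common zeros = {(1, 3), (4, 4)}, so the count is 2.
Comparison with the Bézout bound: 2 ≤ 2 = deg(f)·deg(g), as expected for curves with no common component (the bound is attained).


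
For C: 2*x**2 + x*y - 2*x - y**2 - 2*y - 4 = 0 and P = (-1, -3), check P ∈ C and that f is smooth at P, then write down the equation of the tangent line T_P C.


Tangent line at P: -9*x + 3*y = 0.

Step 1: f(-1, -3) = 0, so P lies on C.
Step 2: partial derivatives
  f_x(x, y) = 4*x + y - 2, f_y(x, y) = x - 2*y - 2.
  f_x(P) = -9, f_y(P) = 3 (gradient nonzero, so P is smooth).
Step 3: tangent line at P: -9·(x − -1) + 3·(y − -3) = 0.
Expanding: -9*x + 3*y = 0.


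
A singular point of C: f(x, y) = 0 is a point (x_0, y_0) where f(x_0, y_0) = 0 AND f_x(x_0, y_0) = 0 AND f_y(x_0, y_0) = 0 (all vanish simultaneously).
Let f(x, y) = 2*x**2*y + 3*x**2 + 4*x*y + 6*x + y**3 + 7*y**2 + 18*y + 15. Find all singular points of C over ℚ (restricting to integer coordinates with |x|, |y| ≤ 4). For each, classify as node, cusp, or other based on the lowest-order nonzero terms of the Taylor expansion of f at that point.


Singular points: {(-1, -2)}; classification: node.

Compute partial derivatives:
  f_x = 4*x*y + 6*x + 4*y + 6.
  f_y = 2*x**2 + 4*x + 3*y**2 + 14*y + 18.
Scan x_0 ∈ {−4, ..., 4}. For each x_0, f_y(x_0, y) is a polynomial in y; find its integer roots y ∈ {−4, ..., 4}, then test f_x and f at those candidates.
  x = -4: f_y(-4, y) = 3*y**2 + 14*y + 34; no integer root y with |y| ≤ 4.
  x = -3: f_y(-3, y) = 3*y**2 + 14*y + 24; no integer root y with |y| ≤ 4.
  x = -2: f_y(-2, y) = 3*y**2 + 14*y + 18; no integer root y with |y| ≤ 4.
  x = -1: f_y(-1, y) = 3*y**2 + 14*y + 16; vanishes at y ∈ {-2}. (-1, -2): f_x = 0, f = 0 — SINGULAR.
  x = 0: f_y(0, y) = 3*y**2 + 14*y + 18; no integer root y with |y| ≤ 4.
  x = 1: f_y(1, y) = 3*y**2 + 14*y + 24; no integer root y with |y| ≤ 4.
  x = 2: f_y(2, y) = 3*y**2 + 14*y + 34; no integer root y with |y| ≤ 4.
  x = 3: f_y(3, y) = 3*y**2 + 14*y + 48; no integer root y with |y| ≤ 4.
  x = 4: f_y(4, y) = 3*y**2 + 14*y + 66; no integer root y with |y| ≤ 4.
Only singular point on the grid: (-1, -2).
Classify: substitute x = -1 + u, y = -2 + v and expand: f = 2*u**2*v - u**2 + v**3 + v**2.
No constant or linear terms (consistent with a singular point). Quadratic part: -u**2 + v**2. Cubic part: 2*u**2*v + v**3.
The quadratic part v**2 - u**2 = (v − u)(v + u) splits into two distinct linear factors, so there are two distinct tangent lines y − -2 = ±(x − -1) — this is a node (ordinary double point).
Classification: node.


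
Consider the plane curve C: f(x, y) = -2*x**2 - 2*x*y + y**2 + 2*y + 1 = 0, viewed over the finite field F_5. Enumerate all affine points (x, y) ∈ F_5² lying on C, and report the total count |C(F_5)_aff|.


Affine F_5-points: {(0, 4), (1, 1), (1, 4), (3, 1), (3, 3), (4, 3)}; count = 6.

For each of the 25 pairs (x, y) ∈ F_5², evaluate f(x, y) mod 5. Record the zeros.
  x = 0: [0↦1, 1↦4, 2↦4, 3↦1, 4↦0]  zeros at y ∈ {4}
  x = 1: [0↦4, 1↦0, 2↦3, 3↦3, 4↦0]  zeros at y ∈ {1, 4}
  x = 2: [0↦3, 1↦2, 2↦3, 3↦1, 4↦1]  zeros at y ∈ ∅
  x = 3: [0↦3, 1↦0, 2↦4, 3↦0, 4↦3]  zeros at y ∈ {1, 3}
  x = 4: [0↦4, 1↦4, 2↦1, 3↦0, 4↦1]  zeros at y ∈ {3}
Collecting zeros: affine points = {(0, 4), (1, 1), (1, 4), (3, 1), (3, 3), (4, 3)}.
Total count |C(F_5)_aff| = 6.


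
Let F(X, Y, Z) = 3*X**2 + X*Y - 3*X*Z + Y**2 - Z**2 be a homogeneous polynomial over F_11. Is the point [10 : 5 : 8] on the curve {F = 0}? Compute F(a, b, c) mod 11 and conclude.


F(10,5,8) ≡ 5 (mod 11); P is NOT on the curve.

Evaluate F(10, 5, 8) term-by-term (mod 11).
  3*X**2 ↦ 3·100·1·1 = 300
  X*Y ↦ 1·10·5·1 = 50
  -3*X*Z ↦ -3·10·1·8 = -240
  Y**2 ↦ 1·1·25·1 = 25
  -Z**2 ↦ -1·1·1·64 = -64
Sum: F(10, 5, 8) = (300) + (50) + (-240) + (25) + (-64) = 71.
Reducing mod 11: 71 ≡ 5 (mod 11).
Since F(a, b, c) ≡ 5 ≠ 0 (mod 11), P does NOT lie on the curve.


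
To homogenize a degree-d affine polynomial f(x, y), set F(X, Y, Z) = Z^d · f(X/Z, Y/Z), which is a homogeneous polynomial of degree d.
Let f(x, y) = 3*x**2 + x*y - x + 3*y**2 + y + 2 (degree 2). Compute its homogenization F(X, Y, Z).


F(X, Y, Z) = 3*X**2 + X*Y - X*Z + 3*Y**2 + Y*Z + 2*Z**2

deg(f) = 2.
Substitute x = X/Z, y = Y/Z into f, then multiply by Z^2.
  monomial 3·x^2·y^0 ↦ 3·X^2·Y^0·Z^0.
  monomial 1·x^1·y^1 ↦ 1·X^1·Y^1·Z^0.
  monomial -1·x^1·y^0 ↦ -1·X^1·Y^0·Z^1.
  monomial 3·x^0·y^2 ↦ 3·X^0·Y^2·Z^0.
  monomial 1·x^0·y^1 ↦ 1·X^0·Y^1·Z^1.
  monomial 2·x^0·y^0 ↦ 2·X^0·Y^0·Z^2.
Collecting: F(X, Y, Z) = 3*X**2 + X*Y - X*Z + 3*Y**2 + Y*Z + 2*Z**2.


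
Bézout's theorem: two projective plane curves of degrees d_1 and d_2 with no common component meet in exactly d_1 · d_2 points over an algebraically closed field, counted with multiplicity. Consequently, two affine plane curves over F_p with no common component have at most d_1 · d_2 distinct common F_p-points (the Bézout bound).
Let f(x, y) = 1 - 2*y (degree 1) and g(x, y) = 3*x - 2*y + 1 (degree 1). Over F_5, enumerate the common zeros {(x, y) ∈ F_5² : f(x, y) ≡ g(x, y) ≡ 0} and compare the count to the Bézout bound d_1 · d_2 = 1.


Common zeros: {(0, 3)}; count = 1; Bézout bound = 1.

deg(f) = 1, deg(g) = 1, so Bézout bound = 1.
Scan x ∈ F_5. For each x, list the y ∈ F_5 with f(x, y) ≡ 0 and those with g(x, y) ≡ 0 (mod 5); the common zeros in that column are the intersection.
  x = 0: f ≡ 0 at y ∈ {3}; g ≡ 0 at y ∈ {3}; common: {3}.
  x = 1: f ≡ 0 at y ∈ {3}; g ≡ 0 at y ∈ {2}; common: ∅.
  x = 2: f ≡ 0 at y ∈ {3}; g ≡ 0 at y ∈ {1}; common: ∅.
  x = 3: f ≡ 0 at y ∈ {3}; g ≡ 0 at y ∈ {0}; common: ∅.
  x = 4: f ≡ 0 at y ∈ {3}; g ≡ 0 at y ∈ {4}; common: ∅.
Collecting: common zeros = {(0, 3)}, so the count is 1.
Comparison with the Bézout bound: 1 ≤ 1 = deg(f)·deg(g), as expected for curves with no common component (the bound is attained).


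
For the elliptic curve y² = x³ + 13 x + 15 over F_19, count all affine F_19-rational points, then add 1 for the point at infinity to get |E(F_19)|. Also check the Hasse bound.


Affine points = {(2, 7), (2, 12), (3, 9), (3, 10), (4, 6), (4, 13), (6, 9), (6, 10), (8, 2), (8, 17), (9, 5), (9, 14), (10, 9), (10, 10), (11, 8), (11, 11), (13, 5), (13, 14), (16, 5), (16, 14), (17, 0), (18, 1), (18, 18)}; affine count = 23; |E(F_19)| = 24.

Discriminant check: Δ ∝ 4a³ + 27b² = 4·13³ + 27·15² = 4·2197 + 27·225 ≡ 5 (mod 19). Nonzero ⇒ E is nonsingular.
For each x ∈ F_19, compute rhs = x³ + 13·x + 15 mod 19, then count y ∈ F_19 with y² ≡ rhs.
  x = 0: rhs = 15, matching y values: none (0 points).
  x = 1: rhs = 10, matching y values: none (0 points).
  x = 2: rhs = 11, matching y values: 7, 12 (2 points).
  x = 3: rhs = 5, matching y values: 9, 10 (2 points).
  x = 4: rhs = 17, matching y values: 6, 13 (2 points).
  x = 5: rhs = 15, matching y values: none (0 points).
  x = 6: rhs = 5, matching y values: 9, 10 (2 points).
  x = 7: rhs = 12, matching y values: none (0 points).
  x = 8: rhs = 4, matching y values: 2, 17 (2 points).
  x = 9: rhs = 6, matching y values: 5, 14 (2 points).
  x = 10: rhs = 5, matching y values: 9, 10 (2 points).
  x = 11: rhs = 7, matching y values: 8, 11 (2 points).
  x = 12: rhs = 18, matching y values: none (0 points).
  x = 13: rhs = 6, matching y values: 5, 14 (2 points).
  x = 14: rhs = 15, matching y values: none (0 points).
  x = 15: rhs = 13, matching y values: none (0 points).
  x = 16: rhs = 6, matching y values: 5, 14 (2 points).
  x = 17: rhs = 0, matching y values: 0 (1 points).
  x = 18: rhs = 1, matching y values: 1, 18 (2 points).
Total affine count: 23.
Full point count |E(F_19)| = 23 + 1 = 24.
Hasse bound: |24 − (19+1)| = |4| = 4 ≤ 2√19 ≈ 8.7178 ✓.


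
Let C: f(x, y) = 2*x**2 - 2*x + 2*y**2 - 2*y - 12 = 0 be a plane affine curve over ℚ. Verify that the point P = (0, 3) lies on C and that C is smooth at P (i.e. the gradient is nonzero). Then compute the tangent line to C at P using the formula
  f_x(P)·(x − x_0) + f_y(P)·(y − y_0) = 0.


Tangent line at P: -2*x + 10*y - 30 = 0.

Step 1: f(0, 3) = 0, so P lies on C.
Step 2: partial derivatives
  f_x(x, y) = 4*x - 2, f_y(x, y) = 4*y - 2.
  f_x(P) = -2, f_y(P) = 10 (gradient nonzero, so P is smooth).
Step 3: tangent line at P: -2·(x − 0) + 10·(y − 3) = 0.
Expanding: -2*x + 10*y - 30 = 0.


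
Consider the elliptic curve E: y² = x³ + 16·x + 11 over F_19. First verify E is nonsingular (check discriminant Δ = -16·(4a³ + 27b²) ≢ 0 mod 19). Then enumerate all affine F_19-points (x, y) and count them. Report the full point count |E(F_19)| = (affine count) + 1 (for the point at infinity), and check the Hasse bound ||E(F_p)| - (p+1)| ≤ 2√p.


Affine points = {(0, 7), (0, 12), (1, 3), (1, 16), (4, 5), (4, 14), (5, 8), (5, 11), (6, 0), (8, 9), (8, 10), (11, 6), (11, 13), (15, 4), (15, 15), (17, 3), (17, 16)}; affine count = 17; |E(F_19)| = 18.

Discriminant check: Δ ∝ 4a³ + 27b² = 4·16³ + 27·11² = 4·4096 + 27·121 ≡ 5 (mod 19). Nonzero ⇒ E is nonsingular.
For each x ∈ F_19, compute rhs = x³ + 16·x + 11 mod 19, then count y ∈ F_19 with y² ≡ rhs.
  x = 0: rhs = 11, matching y values: 7, 12 (2 points).
  x = 1: rhs = 9, matching y values: 3, 16 (2 points).
  x = 2: rhs = 13, matching y values: none (0 points).
  x = 3: rhs = 10, matching y values: none (0 points).
  x = 4: rhs = 6, matching y values: 5, 14 (2 points).
  x = 5: rhs = 7, matching y values: 8, 11 (2 points).
  x = 6: rhs = 0, matching y values: 0 (1 points).
  x = 7: rhs = 10, matching y values: none (0 points).
  x = 8: rhs = 5, matching y values: 9, 10 (2 points).
  x = 9: rhs = 10, matching y values: none (0 points).
  x = 10: rhs = 12, matching y values: none (0 points).
  x = 11: rhs = 17, matching y values: 6, 13 (2 points).
  x = 12: rhs = 12, matching y values: none (0 points).
  x = 13: rhs = 3, matching y values: none (0 points).
  x = 14: rhs = 15, matching y values: none (0 points).
  x = 15: rhs = 16, matching y values: 4, 15 (2 points).
  x = 16: rhs = 12, matching y values: none (0 points).
  x = 17: rhs = 9, matching y values: 3, 16 (2 points).
  x = 18: rhs = 13, matching y values: none (0 points).
Total affine count: 17.
Full point count |E(F_19)| = 17 + 1 = 18.
Hasse bound: |18 − (19+1)| = |-2| = 2 ≤ 2√19 ≈ 8.7178 ✓.


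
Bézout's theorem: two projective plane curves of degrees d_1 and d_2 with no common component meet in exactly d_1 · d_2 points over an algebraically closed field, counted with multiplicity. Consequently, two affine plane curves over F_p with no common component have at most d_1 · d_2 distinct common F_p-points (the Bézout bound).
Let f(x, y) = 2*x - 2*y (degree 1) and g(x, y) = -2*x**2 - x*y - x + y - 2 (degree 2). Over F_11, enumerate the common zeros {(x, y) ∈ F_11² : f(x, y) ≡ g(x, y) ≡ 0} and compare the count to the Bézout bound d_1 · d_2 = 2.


Common zeros: {(5, 5), (6, 6)}; count = 2; Bézout bound = 2.

deg(f) = 1, deg(g) = 2, so Bézout bound = 2.
Scan x ∈ F_11. For each x, list the y ∈ F_11 with f(x, y) ≡ 0 and those with g(x, y) ≡ 0 (mod 11); the common zeros in that column are the intersection.
  x = 0: f ≡ 0 at y ∈ {0}; g ≡ 0 at y ∈ {2}; common: ∅.
  x = 1: f ≡ 0 at y ∈ {1}; g ≡ 0 at y ∈ ∅; common: ∅.
  x = 2: f ≡ 0 at y ∈ {2}; g ≡ 0 at y ∈ {10}; common: ∅.
  x = 3: f ≡ 0 at y ∈ {3}; g ≡ 0 at y ∈ {5}; common: ∅.
  x = 4: f ≡ 0 at y ∈ {4}; g ≡ 0 at y ∈ {2}; common: ∅.
  x = 5: f ≡ 0 at y ∈ {5}; g ≡ 0 at y ∈ {5}; common: {5}.
  x = 6: f ≡ 0 at y ∈ {6}; g ≡ 0 at y ∈ {6}; common: {6}.
  x = 7: f ≡ 0 at y ∈ {7}; g ≡ 0 at y ∈ {6}; common: ∅.
  x = 8: f ≡ 0 at y ∈ {8}; g ≡ 0 at y ∈ {7}; common: ∅.
  x = 9: f ≡ 0 at y ∈ {9}; g ≡ 0 at y ∈ {10}; common: ∅.
  x = 10: f ≡ 0 at y ∈ {10}; g ≡ 0 at y ∈ {7}; common: ∅.
Collecting: common zeros = {(5, 5), (6, 6)}, so the count is 2.
Comparison with the Bézout bound: 2 ≤ 2 = deg(f)·deg(g), as expected for curves with no common component (the bound is attained).


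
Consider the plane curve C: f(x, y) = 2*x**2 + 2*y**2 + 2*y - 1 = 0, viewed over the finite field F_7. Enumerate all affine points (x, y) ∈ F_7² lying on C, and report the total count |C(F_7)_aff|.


Affine F_7-points: {(2, 0), (2, 6), (3, 1), (3, 5), (4, 1), (4, 5), (5, 0), (5, 6)}; count = 8.

For each of the 49 pairs (x, y) ∈ F_7², evaluate f(x, y) mod 7. Record the zeros.
  x = 0: [0↦6, 1↦3, 2↦4, 3↦2, 4↦4, 5↦3, 6↦6]  zeros at y ∈ ∅
  x = 1: [0↦1, 1↦5, 2↦6, 3↦4, 4↦6, 5↦5, 6↦1]  zeros at y ∈ ∅
  x = 2: [0↦0, 1↦4, 2↦5, 3↦3, 4↦5, 5↦4, 6↦0]  zeros at y ∈ {0, 6}
  x = 3: [0↦3, 1↦0, 2↦1, 3↦6, 4↦1, 5↦0, 6↦3]  zeros at y ∈ {1, 5}
  x = 4: [0↦3, 1↦0, 2↦1, 3↦6, 4↦1, 5↦0, 6↦3]  zeros at y ∈ {1, 5}
  x = 5: [0↦0, 1↦4, 2↦5, 3↦3, 4↦5, 5↦4, 6↦0]  zeros at y ∈ {0, 6}
  x = 6: [0↦1, 1↦5, 2↦6, 3↦4, 4↦6, 5↦5, 6↦1]  zeros at y ∈ ∅
Collecting zeros: affine points = {(2, 0), (2, 6), (3, 1), (3, 5), (4, 1), (4, 5), (5, 0), (5, 6)}.
Total count |C(F_7)_aff| = 8.


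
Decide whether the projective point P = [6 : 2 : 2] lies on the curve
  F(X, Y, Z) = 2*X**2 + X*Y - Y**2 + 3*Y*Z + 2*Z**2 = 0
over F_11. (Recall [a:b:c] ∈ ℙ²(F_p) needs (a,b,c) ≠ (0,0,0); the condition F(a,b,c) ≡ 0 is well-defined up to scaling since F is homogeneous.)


F(6,2,2) ≡ 1 (mod 11); P is NOT on the curve.

Evaluate F(6, 2, 2) term-by-term (mod 11).
  2*X**2 ↦ 2·36·1·1 = 72
  X*Y ↦ 1·6·2·1 = 12
  -Y**2 ↦ -1·1·4·1 = -4
  3*Y*Z ↦ 3·1·2·2 = 12
  2*Z**2 ↦ 2·1·1·4 = 8
Sum: F(6, 2, 2) = (72) + (12) + (-4) + (12) + (8) = 100.
Reducing mod 11: 100 ≡ 1 (mod 11).
Since F(a, b, c) ≡ 1 ≠ 0 (mod 11), P does NOT lie on the curve.


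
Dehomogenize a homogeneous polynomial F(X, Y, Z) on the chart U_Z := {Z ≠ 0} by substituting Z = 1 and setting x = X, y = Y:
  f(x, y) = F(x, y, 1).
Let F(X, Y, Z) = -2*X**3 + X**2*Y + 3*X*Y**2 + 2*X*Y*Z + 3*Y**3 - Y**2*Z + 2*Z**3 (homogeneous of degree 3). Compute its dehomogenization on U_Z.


f(x, y) = -2*x**3 + x**2*y + 3*x*y**2 + 2*x*y + 3*y**3 - y**2 + 2

On U_Z we set Z = 1. Each monomial c·X^i·Y^j·Z^k in F becomes c·x^i·y^j·1^k = c·x^i·y^j.
Substituting Z = 1: F(X, Y, 1) = -2*x**3 + x**2*y + 3*x*y**2 + 2*x*y + 3*y**3 - y**2 + 2.
Note: deg(f) ≤ deg(F) = 3; strict inequality happens when F is divisible by Z (lost terms).


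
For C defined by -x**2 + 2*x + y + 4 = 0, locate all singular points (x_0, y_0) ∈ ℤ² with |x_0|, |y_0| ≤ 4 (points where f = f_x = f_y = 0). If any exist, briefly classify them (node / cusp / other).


No singular points in the scanned grid; C is smooth there.

Compute partial derivatives:
  f_x = 2 - 2*x.
  f_y = 1.
f_y = 1 is a nonzero constant, so f_y never vanishes: no point (x, y) can satisfy f = f_x = f_y = 0. In particular no (x, y) ∈ {−4, ..., 4}² is singular; the curve is smooth.


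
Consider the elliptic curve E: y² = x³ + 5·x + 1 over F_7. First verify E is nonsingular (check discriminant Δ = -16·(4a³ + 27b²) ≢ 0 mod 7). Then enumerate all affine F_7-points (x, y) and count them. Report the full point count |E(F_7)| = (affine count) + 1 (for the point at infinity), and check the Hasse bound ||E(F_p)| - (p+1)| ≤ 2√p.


Affine points = {(0, 1), (0, 6), (1, 0), (3, 1), (3, 6), (4, 1), (4, 6), (5, 2), (5, 5), (6, 3), (6, 4)}; affine count = 11; |E(F_7)| = 12.

Discriminant check: Δ ∝ 4a³ + 27b² = 4·5³ + 27·1² = 4·125 + 27·1 ≡ 2 (mod 7). Nonzero ⇒ E is nonsingular.
For each x ∈ F_7, compute rhs = x³ + 5·x + 1 mod 7, then count y ∈ F_7 with y² ≡ rhs.
  x = 0: rhs = 1, matching y values: 1, 6 (2 points).
  x = 1: rhs = 0, matching y values: 0 (1 points).
  x = 2: rhs = 5, matching y values: none (0 points).
  x = 3: rhs = 1, matching y values: 1, 6 (2 points).
  x = 4: rhs = 1, matching y values: 1, 6 (2 points).
  x = 5: rhs = 4, matching y values: 2, 5 (2 points).
  x = 6: rhs = 2, matching y values: 3, 4 (2 points).
Total affine count: 11.
Full point count |E(F_7)| = 11 + 1 = 12.
Hasse bound: |12 − (7+1)| = |4| = 4 ≤ 2√7 ≈ 5.2915 ✓.


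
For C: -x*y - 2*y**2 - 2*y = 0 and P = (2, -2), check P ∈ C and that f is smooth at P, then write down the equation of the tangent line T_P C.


Tangent line at P: 2*x + 4*y + 4 = 0.

Step 1: f(2, -2) = 0, so P lies on C.
Step 2: partial derivatives
  f_x(x, y) = -y, f_y(x, y) = -x - 4*y - 2.
  f_x(P) = 2, f_y(P) = 4 (gradient nonzero, so P is smooth).
Step 3: tangent line at P: 2·(x − 2) + 4·(y − -2) = 0.
Expanding: 2*x + 4*y + 4 = 0.


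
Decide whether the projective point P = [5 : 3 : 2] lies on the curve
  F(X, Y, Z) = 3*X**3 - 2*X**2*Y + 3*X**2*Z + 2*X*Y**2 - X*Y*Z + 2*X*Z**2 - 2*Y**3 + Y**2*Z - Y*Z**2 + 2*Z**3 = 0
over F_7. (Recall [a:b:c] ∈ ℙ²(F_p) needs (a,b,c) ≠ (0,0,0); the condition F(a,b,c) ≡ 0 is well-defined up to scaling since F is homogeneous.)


F(5,3,2) ≡ 2 (mod 7); P is NOT on the curve.

Evaluate F(5, 3, 2) term-by-term (mod 7).
  3*X**3 ↦ 3·125·1·1 = 375
  -2*X**2*Y ↦ -2·25·3·1 = -150
  3*X**2*Z ↦ 3·25·1·2 = 150
  2*X*Y**2 ↦ 2·5·9·1 = 90
  -X*Y*Z ↦ -1·5·3·2 = -30
  2*X*Z**2 ↦ 2·5·1·4 = 40
  -2*Y**3 ↦ -2·1·27·1 = -54
  Y**2*Z ↦ 1·1·9·2 = 18
  -Y*Z**2 ↦ -1·1·3·4 = -12
  2*Z**3 ↦ 2·1·1·8 = 16
Sum: F(5, 3, 2) = (375) + (-150) + (150) + (90) + (-30) + (40) + (-54) + (18) + (-12) + (16) = 443.
Reducing mod 7: 443 ≡ 2 (mod 7).
Since F(a, b, c) ≡ 2 ≠ 0 (mod 7), P does NOT lie on the curve.


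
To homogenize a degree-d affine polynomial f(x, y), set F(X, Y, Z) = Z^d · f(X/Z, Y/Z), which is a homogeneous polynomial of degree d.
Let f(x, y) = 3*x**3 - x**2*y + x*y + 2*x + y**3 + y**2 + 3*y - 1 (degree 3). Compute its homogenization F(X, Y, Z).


F(X, Y, Z) = 3*X**3 - X**2*Y + X*Y*Z + 2*X*Z**2 + Y**3 + Y**2*Z + 3*Y*Z**2 - Z**3

deg(f) = 3.
Substitute x = X/Z, y = Y/Z into f, then multiply by Z^3.
  monomial 3·x^3·y^0 ↦ 3·X^3·Y^0·Z^0.
  monomial -1·x^2·y^1 ↦ -1·X^2·Y^1·Z^0.
  monomial 1·x^1·y^1 ↦ 1·X^1·Y^1·Z^1.
  monomial 2·x^1·y^0 ↦ 2·X^1·Y^0·Z^2.
  monomial 1·x^0·y^3 ↦ 1·X^0·Y^3·Z^0.
  monomial 1·x^0·y^2 ↦ 1·X^0·Y^2·Z^1.
  monomial 3·x^0·y^1 ↦ 3·X^0·Y^1·Z^2.
  monomial -1·x^0·y^0 ↦ -1·X^0·Y^0·Z^3.
Collecting: F(X, Y, Z) = 3*X**3 - X**2*Y + X*Y*Z + 2*X*Z**2 + Y**3 + Y**2*Z + 3*Y*Z**2 - Z**3.


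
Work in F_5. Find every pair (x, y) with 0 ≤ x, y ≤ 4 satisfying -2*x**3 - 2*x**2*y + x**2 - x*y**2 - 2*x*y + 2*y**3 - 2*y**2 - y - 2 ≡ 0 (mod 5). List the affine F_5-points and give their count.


Affine F_5-points: {(0, 4), (2, 2), (2, 3), (3, 1)}; count = 4.

For each of the 25 pairs (x, y) ∈ F_5², evaluate f(x, y) mod 5. Record the zeros.
  x = 0: [0↦3, 1↦2, 2↦4, 3↦1, 4↦0]  zeros at y ∈ {4}
  x = 1: [0↦2, 1↦1, 2↦1, 3↦4, 4↦2]  zeros at y ∈ ∅
  x = 2: [0↦1, 1↦1, 2↦0, 3↦0, 4↦3]  zeros at y ∈ {2, 3}
  x = 3: [0↦3, 1↦0, 2↦4, 3↦2, 4↦1]  zeros at y ∈ {1}
  x = 4: [0↦1, 1↦1, 2↦1, 3↦3, 4↦4]  zeros at y ∈ ∅
Collecting zeros: affine points = {(0, 4), (2, 2), (2, 3), (3, 1)}.
Total count |C(F_5)_aff| = 4.
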